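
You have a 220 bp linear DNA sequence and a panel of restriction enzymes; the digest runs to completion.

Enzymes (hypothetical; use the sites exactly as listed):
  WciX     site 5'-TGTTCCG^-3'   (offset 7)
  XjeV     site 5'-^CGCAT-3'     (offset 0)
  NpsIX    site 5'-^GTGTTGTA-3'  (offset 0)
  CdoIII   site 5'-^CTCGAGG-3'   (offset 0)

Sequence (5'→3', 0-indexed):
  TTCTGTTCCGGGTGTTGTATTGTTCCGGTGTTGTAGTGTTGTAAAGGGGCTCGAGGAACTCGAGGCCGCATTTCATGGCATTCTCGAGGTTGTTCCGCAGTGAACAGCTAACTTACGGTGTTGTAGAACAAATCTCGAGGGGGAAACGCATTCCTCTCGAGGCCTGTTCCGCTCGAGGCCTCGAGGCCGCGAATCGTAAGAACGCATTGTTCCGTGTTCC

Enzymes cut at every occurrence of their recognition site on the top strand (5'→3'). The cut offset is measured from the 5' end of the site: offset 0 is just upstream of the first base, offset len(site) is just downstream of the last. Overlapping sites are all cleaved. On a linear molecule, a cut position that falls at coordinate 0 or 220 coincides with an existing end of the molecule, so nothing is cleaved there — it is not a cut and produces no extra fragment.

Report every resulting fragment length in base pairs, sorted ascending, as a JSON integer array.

[1,6,8,8,8,9,9,10,12,13,14,15,16,16,16,16,20,23]

Scan for sites:
  WciX (TGTTCCG, off=7): starts [3, 20, 90, 164, 207] → cuts [10, 27, 97, 171, 214]
  XjeV (CGCAT, off=0): starts [66, 146, 202] → cuts [66, 146, 202]
  NpsIX (GTGTTGTA, off=0): starts [11, 27, 35, 117] → cuts [11, 27, 35, 117]
  CdoIII (CTCGAGG, off=0): starts [49, 58, 82, 133, 155, 171, 179] → cuts [49, 58, 82, 133, 155, 171, 179]

All cut coordinates (distinct, sorted): [10, 11, 27, 35, 49, 58, 66, 82, 97, 117, 133, 146, 155, 171, 179, 202, 214]

Fragment lengths:
  [0,10): 10 bp
  [10,11): 1 bp
  [11,27): 16 bp
  [27,35): 8 bp
  [35,49): 14 bp
  [49,58): 9 bp
  [58,66): 8 bp
  [66,82): 16 bp
  [82,97): 15 bp
  [97,117): 20 bp
  [117,133): 16 bp
  [133,146): 13 bp
  [146,155): 9 bp
  [155,171): 16 bp
  [171,179): 8 bp
  [179,202): 23 bp
  [202,214): 12 bp
  [214,220): 6 bp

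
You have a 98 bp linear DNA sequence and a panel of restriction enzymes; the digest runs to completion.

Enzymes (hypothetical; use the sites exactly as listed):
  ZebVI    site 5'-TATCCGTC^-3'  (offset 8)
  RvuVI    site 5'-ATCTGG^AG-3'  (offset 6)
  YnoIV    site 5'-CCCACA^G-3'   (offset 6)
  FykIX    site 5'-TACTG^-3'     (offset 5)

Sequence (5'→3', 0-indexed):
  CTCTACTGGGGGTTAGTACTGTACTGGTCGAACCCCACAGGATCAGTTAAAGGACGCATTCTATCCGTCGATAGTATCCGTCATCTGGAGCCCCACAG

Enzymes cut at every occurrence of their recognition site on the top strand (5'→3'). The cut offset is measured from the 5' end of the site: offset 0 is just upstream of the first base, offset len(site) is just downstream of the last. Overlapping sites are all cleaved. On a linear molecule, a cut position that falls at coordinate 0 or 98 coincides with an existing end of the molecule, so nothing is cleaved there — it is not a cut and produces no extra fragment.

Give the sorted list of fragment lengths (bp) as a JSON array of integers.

Site scan:
  ZebVI TATCCGTC/8: at [61, 74] ⇒ [69, 82]
  RvuVI ATCTGGAG/6: at [82] ⇒ [88]
  YnoIV CCCACAG/6: at [33, 91] ⇒ [39, 97]
  FykIX TACTG/5: at [3, 16, 21] ⇒ [8, 21, 26]

Pooled cuts: [8, 21, 26, 39, 69, 82, 88, 97]

Fragments:
  [0,8): 8 bp
  [8,21): 13 bp
  [21,26): 5 bp
  [26,39): 13 bp
  [39,69): 30 bp
  [69,82): 13 bp
  [82,88): 6 bp
  [88,97): 9 bp
  [97,98): 1 bp

[1,5,6,8,9,13,13,13,30]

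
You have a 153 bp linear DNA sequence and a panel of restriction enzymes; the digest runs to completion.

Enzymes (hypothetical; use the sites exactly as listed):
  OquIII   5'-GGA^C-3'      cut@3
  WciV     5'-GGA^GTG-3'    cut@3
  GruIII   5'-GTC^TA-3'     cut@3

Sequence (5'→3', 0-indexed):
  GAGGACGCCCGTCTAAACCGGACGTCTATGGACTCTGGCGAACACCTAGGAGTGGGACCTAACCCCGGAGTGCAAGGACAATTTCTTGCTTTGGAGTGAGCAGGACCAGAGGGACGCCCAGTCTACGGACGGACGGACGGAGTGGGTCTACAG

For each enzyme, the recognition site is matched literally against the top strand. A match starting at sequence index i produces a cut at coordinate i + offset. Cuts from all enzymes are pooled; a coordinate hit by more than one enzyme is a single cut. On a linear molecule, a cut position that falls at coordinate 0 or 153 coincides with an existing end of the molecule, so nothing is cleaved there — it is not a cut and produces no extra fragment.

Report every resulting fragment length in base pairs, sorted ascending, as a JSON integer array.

[4,4,4,4,5,5,6,6,6,7,8,9,9,9,9,10,12,17,19]

Scan for sites:
  OquIII GGAC/3: at [2, 19, 29, 54, 75, 102, 111, 126, 130, 134] ⇒ [5, 22, 32, 57, 78, 105, 114, 129, 133, 137]
  WciV GGAGTG/3: at [48, 66, 92, 138] ⇒ [51, 69, 95, 141]
  GruIII GTCTA/3: at [10, 23, 120, 145] ⇒ [13, 26, 123, 148]

Pooled cuts: [5, 13, 22, 26, 32, 51, 57, 69, 78, 95, 105, 114, 123, 129, 133, 137, 141, 148]

Fragments:
  [0,5): 5 bp
  [5,13): 8 bp
  [13,22): 9 bp
  [22,26): 4 bp
  [26,32): 6 bp
  [32,51): 19 bp
  [51,57): 6 bp
  [57,69): 12 bp
  [69,78): 9 bp
  [78,95): 17 bp
  [95,105): 10 bp
  [105,114): 9 bp
  [114,123): 9 bp
  [123,129): 6 bp
  [129,133): 4 bp
  [133,137): 4 bp
  [137,141): 4 bp
  [141,148): 7 bp
  [148,153): 5 bp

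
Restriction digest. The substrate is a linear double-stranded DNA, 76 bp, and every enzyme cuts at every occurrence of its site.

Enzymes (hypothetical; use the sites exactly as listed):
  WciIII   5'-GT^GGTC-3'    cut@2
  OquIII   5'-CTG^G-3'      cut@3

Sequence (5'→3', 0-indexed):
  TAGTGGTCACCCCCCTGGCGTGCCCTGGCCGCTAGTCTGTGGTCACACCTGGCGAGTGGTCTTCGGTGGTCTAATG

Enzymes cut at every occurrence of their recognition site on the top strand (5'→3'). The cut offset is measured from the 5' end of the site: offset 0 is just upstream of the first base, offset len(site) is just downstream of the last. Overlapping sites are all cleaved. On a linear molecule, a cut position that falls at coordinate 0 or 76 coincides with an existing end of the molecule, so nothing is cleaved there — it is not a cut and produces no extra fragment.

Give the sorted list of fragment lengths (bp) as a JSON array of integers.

Scan for sites:
  WciIII (GTGGTC, off=2): starts [2, 38, 55, 65] → cuts [4, 40, 57, 67]
  OquIII (CTGG, off=3): starts [14, 24, 48] → cuts [17, 27, 51]

All cut coordinates (distinct, sorted): [4, 17, 27, 40, 51, 57, 67]

Fragments:
  [0,4): 4 bp
  [4,17): 13 bp
  [17,27): 10 bp
  [27,40): 13 bp
  [40,51): 11 bp
  [51,57): 6 bp
  [57,67): 10 bp
  [67,76): 9 bp

[4,6,9,10,10,11,13,13]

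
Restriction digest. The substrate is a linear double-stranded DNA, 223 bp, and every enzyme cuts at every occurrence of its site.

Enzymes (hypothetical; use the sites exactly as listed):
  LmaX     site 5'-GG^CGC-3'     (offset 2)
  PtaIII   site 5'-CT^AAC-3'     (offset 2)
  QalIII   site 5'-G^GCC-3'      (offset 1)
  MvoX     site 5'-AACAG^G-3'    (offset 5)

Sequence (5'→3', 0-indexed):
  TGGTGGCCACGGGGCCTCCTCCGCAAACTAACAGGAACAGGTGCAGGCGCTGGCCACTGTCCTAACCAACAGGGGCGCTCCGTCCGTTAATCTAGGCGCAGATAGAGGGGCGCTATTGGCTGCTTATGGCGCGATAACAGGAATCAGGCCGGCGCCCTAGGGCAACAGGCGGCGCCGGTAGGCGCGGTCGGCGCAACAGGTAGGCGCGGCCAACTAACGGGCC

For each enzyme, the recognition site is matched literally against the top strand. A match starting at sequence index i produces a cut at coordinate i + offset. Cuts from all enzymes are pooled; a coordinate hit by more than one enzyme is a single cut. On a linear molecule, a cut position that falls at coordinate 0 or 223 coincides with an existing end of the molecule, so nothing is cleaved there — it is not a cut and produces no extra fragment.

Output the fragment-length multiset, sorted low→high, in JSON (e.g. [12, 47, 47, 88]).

[3,3,4,4,5,5,5,5,5,5,6,7,7,7,8,8,9,9,10,11,11,14,16,16,19,21]

Scan for sites:
  LmaX GGCGC/2: at [45, 73, 94, 108, 127, 150, 170, 180, 189, 202] ⇒ [47, 75, 96, 110, 129, 152, 172, 182, 191, 204]
  PtaIII CTAAC/2: at [27, 61, 213] ⇒ [29, 63, 215]
  QalIII GGCC/1: at [4, 12, 51, 146, 207, 219] ⇒ [5, 13, 52, 147, 208, 220]
  MvoX AACAGG/5: at [29, 35, 67, 135, 163, 194] ⇒ [34, 40, 72, 140, 168, 199]

All cut coordinates (distinct, sorted): [5, 13, 29, 34, 40, 47, 52, 63, 72, 75, 96, 110, 129, 140, 147, 152, 168, 172, 182, 191, 199, 204, 208, 215, 220]

Fragments:
  [0,5): 5 bp
  [5,13): 8 bp
  [13,29): 16 bp
  [29,34): 5 bp
  [34,40): 6 bp
  [40,47): 7 bp
  [47,52): 5 bp
  [52,63): 11 bp
  [63,72): 9 bp
  [72,75): 3 bp
  [75,96): 21 bp
  [96,110): 14 bp
  [110,129): 19 bp
  [129,140): 11 bp
  [140,147): 7 bp
  [147,152): 5 bp
  [152,168): 16 bp
  [168,172): 4 bp
  [172,182): 10 bp
  [182,191): 9 bp
  [191,199): 8 bp
  [199,204): 5 bp
  [204,208): 4 bp
  [208,215): 7 bp
  [215,220): 5 bp
  [220,223): 3 bp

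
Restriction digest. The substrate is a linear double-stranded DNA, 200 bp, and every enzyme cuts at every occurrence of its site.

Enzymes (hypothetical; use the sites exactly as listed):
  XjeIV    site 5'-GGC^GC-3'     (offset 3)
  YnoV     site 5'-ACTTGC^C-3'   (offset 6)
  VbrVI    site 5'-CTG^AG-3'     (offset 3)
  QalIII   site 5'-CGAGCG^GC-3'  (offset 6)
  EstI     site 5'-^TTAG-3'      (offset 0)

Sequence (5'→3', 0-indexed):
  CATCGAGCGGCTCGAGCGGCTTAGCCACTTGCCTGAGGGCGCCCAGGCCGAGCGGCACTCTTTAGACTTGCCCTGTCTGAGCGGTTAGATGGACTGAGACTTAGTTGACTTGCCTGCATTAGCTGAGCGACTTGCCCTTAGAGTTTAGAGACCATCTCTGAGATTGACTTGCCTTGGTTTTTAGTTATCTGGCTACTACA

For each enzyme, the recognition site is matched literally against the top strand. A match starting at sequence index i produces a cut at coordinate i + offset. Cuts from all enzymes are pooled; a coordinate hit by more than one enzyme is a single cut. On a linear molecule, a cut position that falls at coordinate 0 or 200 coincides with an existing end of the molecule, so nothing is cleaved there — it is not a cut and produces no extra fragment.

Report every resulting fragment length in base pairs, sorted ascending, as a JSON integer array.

Site scan:
  XjeIV (GGCGC, off=3): starts [37] → cuts [40]
  YnoV (ACTTGCC, off=6): starts [26, 65, 107, 129, 166] → cuts [32, 71, 113, 135, 172]
  VbrVI (CTGAG, off=3): starts [32, 76, 93, 122, 157] → cuts [35, 79, 96, 125, 160]
  QalIII (CGAGCGGC, off=6): starts [3, 12, 48] → cuts [9, 18, 54]
  EstI (TTAG, off=0): starts [20, 61, 84, 100, 118, 137, 144, 180] → cuts [20, 61, 84, 100, 118, 137, 144, 180]

All cut coordinates (distinct, sorted): [9, 18, 20, 32, 35, 40, 54, 61, 71, 79, 84, 96, 100, 113, 118, 125, 135, 137, 144, 160, 172, 180]

Fragment lengths:
  [0,9): 9 bp
  [9,18): 9 bp
  [18,20): 2 bp
  [20,32): 12 bp
  [32,35): 3 bp
  [35,40): 5 bp
  [40,54): 14 bp
  [54,61): 7 bp
  [61,71): 10 bp
  [71,79): 8 bp
  [79,84): 5 bp
  [84,96): 12 bp
  [96,100): 4 bp
  [100,113): 13 bp
  [113,118): 5 bp
  [118,125): 7 bp
  [125,135): 10 bp
  [135,137): 2 bp
  [137,144): 7 bp
  [144,160): 16 bp
  [160,172): 12 bp
  [172,180): 8 bp
  [180,200): 20 bp

[2,2,3,4,5,5,5,7,7,7,8,8,9,9,10,10,12,12,12,13,14,16,20]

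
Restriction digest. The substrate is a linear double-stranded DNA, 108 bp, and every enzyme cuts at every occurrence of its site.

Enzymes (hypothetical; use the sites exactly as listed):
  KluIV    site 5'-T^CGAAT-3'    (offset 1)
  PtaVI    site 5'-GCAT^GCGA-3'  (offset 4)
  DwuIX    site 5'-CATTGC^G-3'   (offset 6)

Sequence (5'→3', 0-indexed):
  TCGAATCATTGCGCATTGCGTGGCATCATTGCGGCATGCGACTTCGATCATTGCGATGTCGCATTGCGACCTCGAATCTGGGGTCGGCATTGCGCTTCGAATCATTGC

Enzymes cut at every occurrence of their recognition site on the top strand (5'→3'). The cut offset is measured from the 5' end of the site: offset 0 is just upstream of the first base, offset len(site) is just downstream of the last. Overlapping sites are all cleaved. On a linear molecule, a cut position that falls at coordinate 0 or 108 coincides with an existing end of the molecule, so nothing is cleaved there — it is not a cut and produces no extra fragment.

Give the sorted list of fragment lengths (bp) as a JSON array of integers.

[1,4,5,5,7,11,11,13,13,17,21]

Scan for sites:
  KluIV TCGAAT/1: at [0, 71, 96] ⇒ [1, 72, 97]
  PtaVI GCATGCGA/4: at [33] ⇒ [37]
  DwuIX CATTGCG/6: at [6, 13, 26, 48, 61, 87] ⇒ [12, 19, 32, 54, 67, 93]

Pooled cuts: [1, 12, 19, 32, 37, 54, 67, 72, 93, 97]

Fragments:
  [0,1): 1 bp
  [1,12): 11 bp
  [12,19): 7 bp
  [19,32): 13 bp
  [32,37): 5 bp
  [37,54): 17 bp
  [54,67): 13 bp
  [67,72): 5 bp
  [72,93): 21 bp
  [93,97): 4 bp
  [97,108): 11 bp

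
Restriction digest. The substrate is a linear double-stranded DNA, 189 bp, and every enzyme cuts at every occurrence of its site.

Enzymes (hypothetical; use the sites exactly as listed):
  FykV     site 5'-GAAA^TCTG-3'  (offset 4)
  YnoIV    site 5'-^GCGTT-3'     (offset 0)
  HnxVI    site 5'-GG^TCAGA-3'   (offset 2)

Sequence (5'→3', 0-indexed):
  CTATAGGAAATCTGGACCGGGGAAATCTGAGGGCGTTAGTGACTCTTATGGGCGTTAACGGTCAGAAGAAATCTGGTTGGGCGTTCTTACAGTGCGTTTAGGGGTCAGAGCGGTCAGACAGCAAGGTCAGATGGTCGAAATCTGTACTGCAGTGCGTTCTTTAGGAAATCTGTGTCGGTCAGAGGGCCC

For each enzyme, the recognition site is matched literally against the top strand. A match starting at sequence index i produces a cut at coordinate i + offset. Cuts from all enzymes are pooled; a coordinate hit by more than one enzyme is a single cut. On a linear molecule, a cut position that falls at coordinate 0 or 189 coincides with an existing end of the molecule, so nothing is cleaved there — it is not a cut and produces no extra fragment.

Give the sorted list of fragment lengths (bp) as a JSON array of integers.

Scan for sites:
  FykV GAAATCTG/4: at [6, 21, 67, 136, 164] ⇒ [10, 25, 71, 140, 168]
  YnoIV GCGTT/0: at [32, 51, 80, 93, 153] ⇒ [32, 51, 80, 93, 153]
  HnxVI GGTCAGA/2: at [59, 102, 111, 124, 176] ⇒ [61, 104, 113, 126, 178]

All cut coordinates (distinct, sorted): [10, 25, 32, 51, 61, 71, 80, 93, 104, 113, 126, 140, 153, 168, 178]

Fragments:
  [0,10): 10 bp
  [10,25): 15 bp
  [25,32): 7 bp
  [32,51): 19 bp
  [51,61): 10 bp
  [61,71): 10 bp
  [71,80): 9 bp
  [80,93): 13 bp
  [93,104): 11 bp
  [104,113): 9 bp
  [113,126): 13 bp
  [126,140): 14 bp
  [140,153): 13 bp
  [153,168): 15 bp
  [168,178): 10 bp
  [178,189): 11 bp

[7,9,9,10,10,10,10,11,11,13,13,13,14,15,15,19]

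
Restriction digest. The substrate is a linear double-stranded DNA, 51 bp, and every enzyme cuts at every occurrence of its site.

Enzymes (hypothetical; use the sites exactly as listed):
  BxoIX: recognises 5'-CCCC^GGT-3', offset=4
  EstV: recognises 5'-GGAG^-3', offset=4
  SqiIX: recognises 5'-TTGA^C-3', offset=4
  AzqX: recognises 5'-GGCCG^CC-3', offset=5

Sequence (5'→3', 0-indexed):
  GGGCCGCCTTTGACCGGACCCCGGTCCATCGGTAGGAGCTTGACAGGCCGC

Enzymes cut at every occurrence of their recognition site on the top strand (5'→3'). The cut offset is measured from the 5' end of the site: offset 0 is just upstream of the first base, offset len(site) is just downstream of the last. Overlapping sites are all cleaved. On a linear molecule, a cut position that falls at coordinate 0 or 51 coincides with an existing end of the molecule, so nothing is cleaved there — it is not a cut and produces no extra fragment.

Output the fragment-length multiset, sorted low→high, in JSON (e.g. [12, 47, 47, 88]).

[5,6,7,8,9,16]

Site scan:
  BxoIX (CCCCGGT, off=4): starts [18] → cuts [22]
  EstV (GGAG, off=4): starts [34] → cuts [38]
  SqiIX (TTGAC, off=4): starts [9, 39] → cuts [13, 43]
  AzqX (GGCCGCC, off=5): starts [1] → cuts [6]

All cut coordinates (distinct, sorted): [6, 13, 22, 38, 43]

Fragment lengths:
  [0,6): 6 bp
  [6,13): 7 bp
  [13,22): 9 bp
  [22,38): 16 bp
  [38,43): 5 bp
  [43,51): 8 bp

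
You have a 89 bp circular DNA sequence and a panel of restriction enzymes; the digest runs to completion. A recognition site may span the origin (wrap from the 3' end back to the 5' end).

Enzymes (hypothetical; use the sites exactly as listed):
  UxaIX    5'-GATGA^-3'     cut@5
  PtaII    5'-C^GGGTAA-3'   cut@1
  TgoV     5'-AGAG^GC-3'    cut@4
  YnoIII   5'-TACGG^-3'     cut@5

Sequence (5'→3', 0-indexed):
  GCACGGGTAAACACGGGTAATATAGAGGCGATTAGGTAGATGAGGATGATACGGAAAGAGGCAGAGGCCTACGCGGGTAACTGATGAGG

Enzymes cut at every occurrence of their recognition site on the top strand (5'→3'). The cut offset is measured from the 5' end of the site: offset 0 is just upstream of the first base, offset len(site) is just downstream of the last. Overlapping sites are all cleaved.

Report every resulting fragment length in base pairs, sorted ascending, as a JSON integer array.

Scan for sites:
  UxaIX (GATGA, off=5): starts [38, 44, 82] → cuts [43, 49, 87]
  PtaII (CGGGTAA, off=1): starts [3, 13, 73] → cuts [4, 14, 74]
  TgoV (AGAGGC, off=4): starts [23, 56, 62] → cuts [27, 60, 66]
  YnoIII (TACGG, off=5): starts [49] → cuts [54]

Pooled cuts: [4, 14, 27, 43, 49, 54, 60, 66, 74, 87]

Fragment lengths:
  4→14: 10 bp
  14→27: 13 bp
  27→43: 16 bp
  43→49: 6 bp
  49→54: 5 bp
  54→60: 6 bp
  60→66: 6 bp
  66→74: 8 bp
  74→87: 13 bp
  87→4 (wrap): 89-87+4 = 6 bp

[5,6,6,6,6,8,10,13,13,16]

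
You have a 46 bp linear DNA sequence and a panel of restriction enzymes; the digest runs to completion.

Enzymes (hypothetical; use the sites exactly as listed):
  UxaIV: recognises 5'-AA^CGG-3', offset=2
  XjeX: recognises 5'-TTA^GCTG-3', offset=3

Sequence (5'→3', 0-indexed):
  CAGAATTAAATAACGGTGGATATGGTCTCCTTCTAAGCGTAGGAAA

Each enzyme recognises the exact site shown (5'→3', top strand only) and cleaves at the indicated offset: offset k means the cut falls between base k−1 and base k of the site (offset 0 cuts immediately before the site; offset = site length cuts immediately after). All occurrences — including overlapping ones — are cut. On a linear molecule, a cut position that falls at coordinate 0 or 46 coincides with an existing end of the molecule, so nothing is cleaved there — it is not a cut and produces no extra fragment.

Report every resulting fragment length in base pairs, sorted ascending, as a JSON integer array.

Per-enzyme occurrences:
  UxaIV AACGG/2: at [11] ⇒ [13]
  XjeX (TTAGCTG, off=3): no sites

Pooled cuts: [13]

Fragments:
  [0,13): 13 bp
  [13,46): 33 bp

[13,33]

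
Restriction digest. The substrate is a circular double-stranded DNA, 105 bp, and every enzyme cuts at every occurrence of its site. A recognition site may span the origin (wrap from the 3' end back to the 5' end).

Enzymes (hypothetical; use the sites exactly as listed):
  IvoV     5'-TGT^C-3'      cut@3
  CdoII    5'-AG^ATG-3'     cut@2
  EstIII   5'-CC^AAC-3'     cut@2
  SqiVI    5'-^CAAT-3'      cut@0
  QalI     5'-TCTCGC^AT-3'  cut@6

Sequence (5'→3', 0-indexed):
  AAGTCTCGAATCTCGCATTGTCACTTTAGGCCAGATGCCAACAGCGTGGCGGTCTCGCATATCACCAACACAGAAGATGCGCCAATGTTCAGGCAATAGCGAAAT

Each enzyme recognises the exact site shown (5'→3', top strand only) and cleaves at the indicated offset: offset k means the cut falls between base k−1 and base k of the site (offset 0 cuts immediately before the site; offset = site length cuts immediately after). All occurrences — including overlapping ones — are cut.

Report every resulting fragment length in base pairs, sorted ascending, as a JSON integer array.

[5,5,6,8,10,11,13,19,28]

Scan for sites:
  IvoV TGTC/3: at [18] ⇒ [21]
  CdoII AGATG/2: at [32, 74] ⇒ [34, 76]
  EstIII CCAAC/2: at [37, 64] ⇒ [39, 66]
  SqiVI CAAT/0: at [82, 93] ⇒ [82, 93]
  QalI TCTCGCAT/6: at [10, 52] ⇒ [16, 58]

All cut coordinates (distinct, sorted): [16, 21, 34, 39, 58, 66, 76, 82, 93]

Fragments:
  16→21: 5 bp
  21→34: 13 bp
  34→39: 5 bp
  39→58: 19 bp
  58→66: 8 bp
  66→76: 10 bp
  76→82: 6 bp
  82→93: 11 bp
  93→16 (wrap): 105-93+16 = 28 bp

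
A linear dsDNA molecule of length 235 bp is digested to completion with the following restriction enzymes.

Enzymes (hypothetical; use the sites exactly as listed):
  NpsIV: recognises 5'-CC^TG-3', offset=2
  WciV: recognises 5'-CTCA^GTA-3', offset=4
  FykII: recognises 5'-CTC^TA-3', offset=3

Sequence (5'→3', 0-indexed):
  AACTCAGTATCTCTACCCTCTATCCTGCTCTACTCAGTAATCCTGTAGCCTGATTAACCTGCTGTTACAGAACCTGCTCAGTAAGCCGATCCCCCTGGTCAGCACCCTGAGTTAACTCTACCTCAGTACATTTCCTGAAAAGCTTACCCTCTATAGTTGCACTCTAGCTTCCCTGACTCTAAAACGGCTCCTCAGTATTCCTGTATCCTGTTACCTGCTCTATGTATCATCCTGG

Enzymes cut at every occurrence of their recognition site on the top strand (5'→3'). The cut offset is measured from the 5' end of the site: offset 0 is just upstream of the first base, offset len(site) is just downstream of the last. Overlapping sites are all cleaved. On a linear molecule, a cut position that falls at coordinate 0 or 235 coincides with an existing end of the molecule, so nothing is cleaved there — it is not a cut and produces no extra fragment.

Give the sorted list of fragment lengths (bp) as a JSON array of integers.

[3,5,5,5,6,6,6,6,7,7,7,7,7,7,7,7,9,9,10,11,12,12,13,15,15,15,16]

Site scan:
  NpsIV (CCTG, off=2): starts [23, 41, 48, 57, 72, 93, 105, 133, 171, 199, 206, 213, 230] → cuts [25, 43, 50, 59, 74, 95, 107, 135, 173, 201, 208, 215, 232]
  WciV (CTCAGTA, off=4): starts [2, 32, 76, 121, 190] → cuts [6, 36, 80, 125, 194]
  FykII (CTCTA, off=3): starts [10, 17, 27, 115, 148, 161, 176, 217] → cuts [13, 20, 30, 118, 151, 164, 179, 220]

All cut coordinates (distinct, sorted): [6, 13, 20, 25, 30, 36, 43, 50, 59, 74, 80, 95, 107, 118, 125, 135, 151, 164, 173, 179, 194, 201, 208, 215, 220, 232]

Fragments:
  [0,6): 6 bp
  [6,13): 7 bp
  [13,20): 7 bp
  [20,25): 5 bp
  [25,30): 5 bp
  [30,36): 6 bp
  [36,43): 7 bp
  [43,50): 7 bp
  [50,59): 9 bp
  [59,74): 15 bp
  [74,80): 6 bp
  [80,95): 15 bp
  [95,107): 12 bp
  [107,118): 11 bp
  [118,125): 7 bp
  [125,135): 10 bp
  [135,151): 16 bp
  [151,164): 13 bp
  [164,173): 9 bp
  [173,179): 6 bp
  [179,194): 15 bp
  [194,201): 7 bp
  [201,208): 7 bp
  [208,215): 7 bp
  [215,220): 5 bp
  [220,232): 12 bp
  [232,235): 3 bp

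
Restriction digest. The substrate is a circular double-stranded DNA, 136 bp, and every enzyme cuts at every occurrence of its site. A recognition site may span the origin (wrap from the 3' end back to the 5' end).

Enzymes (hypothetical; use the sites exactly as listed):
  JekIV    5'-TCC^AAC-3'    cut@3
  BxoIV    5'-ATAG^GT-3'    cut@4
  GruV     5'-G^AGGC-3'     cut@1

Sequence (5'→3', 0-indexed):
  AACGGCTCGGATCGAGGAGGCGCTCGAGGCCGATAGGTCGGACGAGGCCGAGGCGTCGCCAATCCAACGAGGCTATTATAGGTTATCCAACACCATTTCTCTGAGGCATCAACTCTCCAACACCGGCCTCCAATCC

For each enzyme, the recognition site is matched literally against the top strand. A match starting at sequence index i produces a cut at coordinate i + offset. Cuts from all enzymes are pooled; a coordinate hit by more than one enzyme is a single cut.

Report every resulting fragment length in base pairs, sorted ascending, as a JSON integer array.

Scan for sites:
  JekIV TCCAAC/3: at [62, 85, 115, 133] ⇒ [0, 65, 88, 118]
  BxoIV ATAGGT/4: at [32, 77] ⇒ [36, 81]
  GruV GAGGC/1: at [16, 25, 43, 49, 68, 102] ⇒ [17, 26, 44, 50, 69, 103]

Pooled cuts: [0, 17, 26, 36, 44, 50, 65, 69, 81, 88, 103, 118]

Fragment lengths:
  0→17: 17 bp
  17→26: 9 bp
  26→36: 10 bp
  36→44: 8 bp
  44→50: 6 bp
  50→65: 15 bp
  65→69: 4 bp
  69→81: 12 bp
  81→88: 7 bp
  88→103: 15 bp
  103→118: 15 bp
  118→0 (wrap): 136-118+0 = 18 bp

[4,6,7,8,9,10,12,15,15,15,17,18]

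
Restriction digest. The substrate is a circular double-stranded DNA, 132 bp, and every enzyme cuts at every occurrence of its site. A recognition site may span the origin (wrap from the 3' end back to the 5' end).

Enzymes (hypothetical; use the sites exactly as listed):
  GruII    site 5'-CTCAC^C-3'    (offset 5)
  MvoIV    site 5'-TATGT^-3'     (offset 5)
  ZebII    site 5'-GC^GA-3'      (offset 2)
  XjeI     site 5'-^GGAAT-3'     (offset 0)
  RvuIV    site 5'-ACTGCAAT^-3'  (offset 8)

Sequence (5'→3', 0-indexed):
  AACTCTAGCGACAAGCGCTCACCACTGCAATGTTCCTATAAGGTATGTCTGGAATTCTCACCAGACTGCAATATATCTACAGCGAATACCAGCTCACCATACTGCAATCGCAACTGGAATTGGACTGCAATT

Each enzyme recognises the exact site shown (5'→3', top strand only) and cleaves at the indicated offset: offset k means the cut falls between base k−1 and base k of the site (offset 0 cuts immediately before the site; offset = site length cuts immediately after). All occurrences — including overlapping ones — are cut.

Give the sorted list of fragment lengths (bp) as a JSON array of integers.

Scan for sites:
  GruII (CTCACC, off=5): starts [17, 56, 92] → cuts [22, 61, 97]
  MvoIV (TATGT, off=5): starts [43] → cuts [48]
  ZebII (GCGA, off=2): starts [7, 81] → cuts [9, 83]
  XjeI (GGAAT, off=0): starts [50, 115] → cuts [50, 115]
  RvuIV (ACTGCAAT, off=8): starts [23, 64, 100, 123] → cuts [31, 72, 108, 131]

Pooled cuts: [9, 22, 31, 48, 50, 61, 72, 83, 97, 108, 115, 131]

Fragment lengths:
  9→22: 13 bp
  22→31: 9 bp
  31→48: 17 bp
  48→50: 2 bp
  50→61: 11 bp
  61→72: 11 bp
  72→83: 11 bp
  83→97: 14 bp
  97→108: 11 bp
  108→115: 7 bp
  115→131: 16 bp
  131→9 (wrap): 132-131+9 = 10 bp

[2,7,9,10,11,11,11,11,13,14,16,17]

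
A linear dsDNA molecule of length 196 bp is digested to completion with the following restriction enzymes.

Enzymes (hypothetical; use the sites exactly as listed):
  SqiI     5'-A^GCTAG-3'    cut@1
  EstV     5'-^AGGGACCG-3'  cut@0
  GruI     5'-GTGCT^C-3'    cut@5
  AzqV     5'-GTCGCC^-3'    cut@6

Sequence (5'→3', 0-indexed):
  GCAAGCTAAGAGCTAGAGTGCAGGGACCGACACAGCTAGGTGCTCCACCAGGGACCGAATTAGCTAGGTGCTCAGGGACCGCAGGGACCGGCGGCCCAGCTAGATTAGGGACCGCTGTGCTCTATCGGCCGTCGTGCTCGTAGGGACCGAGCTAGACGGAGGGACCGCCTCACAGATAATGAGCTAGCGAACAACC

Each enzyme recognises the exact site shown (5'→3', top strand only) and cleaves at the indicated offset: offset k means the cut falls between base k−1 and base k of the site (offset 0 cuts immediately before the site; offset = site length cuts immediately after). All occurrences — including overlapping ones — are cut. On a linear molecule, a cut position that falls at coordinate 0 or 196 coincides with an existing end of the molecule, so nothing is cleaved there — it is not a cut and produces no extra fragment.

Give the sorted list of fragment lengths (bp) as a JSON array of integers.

[1,3,5,8,9,9,9,10,10,10,11,13,13,14,15,16,17,23]

Per-enzyme occurrences:
  SqiI (AGCTAG, off=1): starts [10, 33, 61, 97, 149, 181] → cuts [11, 34, 62, 98, 150, 182]
  EstV (AGGGACCG, off=0): starts [21, 49, 73, 82, 106, 141, 159] → cuts [21, 49, 73, 82, 106, 141, 159]
  GruI (GTGCTC, off=5): starts [39, 67, 116, 133] → cuts [44, 72, 121, 138]
  AzqV (GTCGCC, off=6): no sites

Pooled cuts: [11, 21, 34, 44, 49, 62, 72, 73, 82, 98, 106, 121, 138, 141, 150, 159, 182]

Fragment lengths:
  [0,11): 11 bp
  [11,21): 10 bp
  [21,34): 13 bp
  [34,44): 10 bp
  [44,49): 5 bp
  [49,62): 13 bp
  [62,72): 10 bp
  [72,73): 1 bp
  [73,82): 9 bp
  [82,98): 16 bp
  [98,106): 8 bp
  [106,121): 15 bp
  [121,138): 17 bp
  [138,141): 3 bp
  [141,150): 9 bp
  [150,159): 9 bp
  [159,182): 23 bp
  [182,196): 14 bp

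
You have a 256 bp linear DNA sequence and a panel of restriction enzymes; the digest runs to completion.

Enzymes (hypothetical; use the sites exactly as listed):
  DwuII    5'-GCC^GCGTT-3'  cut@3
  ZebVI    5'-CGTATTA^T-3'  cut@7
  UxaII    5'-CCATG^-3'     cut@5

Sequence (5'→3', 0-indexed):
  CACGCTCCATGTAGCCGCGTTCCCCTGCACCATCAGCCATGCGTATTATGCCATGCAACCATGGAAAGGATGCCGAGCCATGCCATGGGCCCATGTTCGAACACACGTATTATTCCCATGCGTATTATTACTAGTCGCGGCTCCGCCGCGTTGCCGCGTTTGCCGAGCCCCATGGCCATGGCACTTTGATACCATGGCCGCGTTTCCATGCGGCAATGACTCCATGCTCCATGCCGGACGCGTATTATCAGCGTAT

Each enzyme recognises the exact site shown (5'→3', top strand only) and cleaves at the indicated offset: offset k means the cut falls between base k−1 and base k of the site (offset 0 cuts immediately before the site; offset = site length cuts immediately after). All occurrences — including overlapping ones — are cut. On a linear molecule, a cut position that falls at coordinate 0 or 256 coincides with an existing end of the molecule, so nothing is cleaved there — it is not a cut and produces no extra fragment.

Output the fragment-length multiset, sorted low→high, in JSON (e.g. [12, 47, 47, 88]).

[3,5,5,6,7,7,7,7,8,8,8,8,9,11,11,14,16,16,17,19,19,20,25]

Scan for sites:
  DwuII (GCCGCGTT, off=3): starts [13, 144, 152, 196] → cuts [16, 147, 155, 199]
  ZebVI (CGTATTAT, off=7): starts [41, 105, 120, 240] → cuts [48, 112, 127, 247]
  UxaII (CCATG, off=5): starts [6, 36, 50, 58, 77, 82, 90, 115, 169, 175, 191, 205, 221, 228] → cuts [11, 41, 55, 63, 82, 87, 95, 120, 174, 180, 196, 210, 226, 233]

Pooled cuts: [11, 16, 41, 48, 55, 63, 82, 87, 95, 112, 120, 127, 147, 155, 174, 180, 196, 199, 210, 226, 233, 247]

Fragment lengths:
  [0,11): 11 bp
  [11,16): 5 bp
  [16,41): 25 bp
  [41,48): 7 bp
  [48,55): 7 bp
  [55,63): 8 bp
  [63,82): 19 bp
  [82,87): 5 bp
  [87,95): 8 bp
  [95,112): 17 bp
  [112,120): 8 bp
  [120,127): 7 bp
  [127,147): 20 bp
  [147,155): 8 bp
  [155,174): 19 bp
  [174,180): 6 bp
  [180,196): 16 bp
  [196,199): 3 bp
  [199,210): 11 bp
  [210,226): 16 bp
  [226,233): 7 bp
  [233,247): 14 bp
  [247,256): 9 bp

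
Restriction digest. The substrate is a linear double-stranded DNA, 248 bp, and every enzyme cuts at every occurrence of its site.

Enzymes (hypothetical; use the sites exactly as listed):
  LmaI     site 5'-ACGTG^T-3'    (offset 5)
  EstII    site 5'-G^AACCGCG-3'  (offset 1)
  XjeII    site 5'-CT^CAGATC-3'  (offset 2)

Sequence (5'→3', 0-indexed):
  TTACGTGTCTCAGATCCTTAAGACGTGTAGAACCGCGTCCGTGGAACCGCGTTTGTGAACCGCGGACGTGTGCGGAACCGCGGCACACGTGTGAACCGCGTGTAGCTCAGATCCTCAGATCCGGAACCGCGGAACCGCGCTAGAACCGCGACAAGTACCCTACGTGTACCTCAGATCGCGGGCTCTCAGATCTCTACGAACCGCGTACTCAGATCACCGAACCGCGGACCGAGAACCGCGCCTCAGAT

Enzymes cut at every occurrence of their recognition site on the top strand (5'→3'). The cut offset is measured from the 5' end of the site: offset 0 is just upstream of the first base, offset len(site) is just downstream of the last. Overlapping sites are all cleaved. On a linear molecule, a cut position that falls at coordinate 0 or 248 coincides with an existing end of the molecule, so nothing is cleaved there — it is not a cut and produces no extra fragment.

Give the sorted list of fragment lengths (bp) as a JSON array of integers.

[2,3,3,5,5,7,8,8,9,10,11,11,12,13,13,14,14,14,15,15,16,17,23]

Scan for sites:
  LmaI ACGTGT/5: at [2, 22, 65, 86, 161] ⇒ [7, 27, 70, 91, 166]
  EstII GAACCGCG/1: at [29, 43, 56, 74, 92, 123, 131, 142, 197, 218, 232] ⇒ [30, 44, 57, 75, 93, 124, 132, 143, 198, 219, 233]
  XjeII CTCAGATC/2: at [8, 105, 113, 169, 184, 207] ⇒ [10, 107, 115, 171, 186, 209]

All cut coordinates (distinct, sorted): [7, 10, 27, 30, 44, 57, 70, 75, 91, 93, 107, 115, 124, 132, 143, 166, 171, 186, 198, 209, 219, 233]

Fragments:
  [0,7): 7 bp
  [7,10): 3 bp
  [10,27): 17 bp
  [27,30): 3 bp
  [30,44): 14 bp
  [44,57): 13 bp
  [57,70): 13 bp
  [70,75): 5 bp
  [75,91): 16 bp
  [91,93): 2 bp
  [93,107): 14 bp
  [107,115): 8 bp
  [115,124): 9 bp
  [124,132): 8 bp
  [132,143): 11 bp
  [143,166): 23 bp
  [166,171): 5 bp
  [171,186): 15 bp
  [186,198): 12 bp
  [198,209): 11 bp
  [209,219): 10 bp
  [219,233): 14 bp
  [233,248): 15 bp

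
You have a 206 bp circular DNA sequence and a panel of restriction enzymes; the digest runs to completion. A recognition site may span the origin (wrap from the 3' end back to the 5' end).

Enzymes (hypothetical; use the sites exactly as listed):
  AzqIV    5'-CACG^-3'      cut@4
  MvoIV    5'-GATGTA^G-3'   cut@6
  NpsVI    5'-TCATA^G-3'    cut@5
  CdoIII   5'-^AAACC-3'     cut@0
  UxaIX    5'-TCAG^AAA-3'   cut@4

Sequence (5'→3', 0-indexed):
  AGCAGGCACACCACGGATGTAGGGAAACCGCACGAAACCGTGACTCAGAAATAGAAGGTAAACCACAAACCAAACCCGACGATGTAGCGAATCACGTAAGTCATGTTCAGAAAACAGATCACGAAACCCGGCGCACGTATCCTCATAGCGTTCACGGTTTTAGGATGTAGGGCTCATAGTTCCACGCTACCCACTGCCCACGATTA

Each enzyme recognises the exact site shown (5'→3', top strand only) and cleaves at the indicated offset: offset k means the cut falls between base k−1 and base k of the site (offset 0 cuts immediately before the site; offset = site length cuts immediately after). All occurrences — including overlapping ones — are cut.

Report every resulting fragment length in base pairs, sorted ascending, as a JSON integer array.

Per-enzyme occurrences:
  AzqIV (CACG, off=4): starts [11, 30, 92, 119, 133, 152, 182, 198] → cuts [15, 34, 96, 123, 137, 156, 186, 202]
  MvoIV (GATGTAG, off=6): starts [15, 80, 163] → cuts [21, 86, 169]
  NpsVI (TCATAG, off=5): starts [142, 173] → cuts [147, 178]
  CdoIII (AAACC, off=0): starts [24, 34, 59, 66, 71, 123] → cuts [24, 34, 59, 66, 71, 123]
  UxaIX (TCAGAAA, off=4): starts [44, 106] → cuts [48, 110]

Pooled cuts: [15, 21, 24, 34, 48, 59, 66, 71, 86, 96, 110, 123, 137, 147, 156, 169, 178, 186, 202]

Fragments:
  15→21: 6 bp
  21→24: 3 bp
  24→34: 10 bp
  34→48: 14 bp
  48→59: 11 bp
  59→66: 7 bp
  66→71: 5 bp
  71→86: 15 bp
  86→96: 10 bp
  96→110: 14 bp
  110→123: 13 bp
  123→137: 14 bp
  137→147: 10 bp
  147→156: 9 bp
  156→169: 13 bp
  169→178: 9 bp
  178→186: 8 bp
  186→202: 16 bp
  202→15 (wrap): 206-202+15 = 19 bp

[3,5,6,7,8,9,9,10,10,10,11,13,13,14,14,14,15,16,19]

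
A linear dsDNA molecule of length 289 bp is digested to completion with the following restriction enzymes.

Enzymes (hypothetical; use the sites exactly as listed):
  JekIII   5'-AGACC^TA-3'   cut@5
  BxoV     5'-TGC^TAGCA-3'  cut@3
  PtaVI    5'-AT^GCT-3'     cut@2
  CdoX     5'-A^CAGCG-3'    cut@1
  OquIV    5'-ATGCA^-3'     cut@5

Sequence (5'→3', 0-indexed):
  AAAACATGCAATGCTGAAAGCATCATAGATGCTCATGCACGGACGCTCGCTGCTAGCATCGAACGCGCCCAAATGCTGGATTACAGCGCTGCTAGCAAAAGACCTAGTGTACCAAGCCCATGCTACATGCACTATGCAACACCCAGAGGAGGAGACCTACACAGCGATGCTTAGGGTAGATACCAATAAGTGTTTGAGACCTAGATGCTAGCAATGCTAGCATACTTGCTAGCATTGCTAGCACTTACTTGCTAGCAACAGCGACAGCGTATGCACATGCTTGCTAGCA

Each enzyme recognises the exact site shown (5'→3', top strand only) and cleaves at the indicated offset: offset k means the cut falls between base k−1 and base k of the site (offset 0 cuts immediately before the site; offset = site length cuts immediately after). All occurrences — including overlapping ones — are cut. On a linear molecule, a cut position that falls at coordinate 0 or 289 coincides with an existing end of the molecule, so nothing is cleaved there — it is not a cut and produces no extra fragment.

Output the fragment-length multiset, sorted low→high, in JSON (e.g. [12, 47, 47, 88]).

Scan for sites:
  JekIII (AGACCTA, off=5): starts [99, 152, 196] → cuts [104, 157, 201]
  BxoV (TGCTAGCA, off=3): starts [50, 89, 205, 214, 226, 235, 249, 281] → cuts [53, 92, 208, 217, 229, 238, 252, 284]
  PtaVI (ATGCT, off=2): starts [10, 28, 72, 119, 166, 204, 213, 276] → cuts [12, 30, 74, 121, 168, 206, 215, 278]
  CdoX (ACAGCG, off=1): starts [82, 160, 257, 263] → cuts [83, 161, 258, 264]
  OquIV (ATGCA, off=5): starts [5, 34, 126, 133, 270] → cuts [10, 39, 131, 138, 275]

All cut coordinates (distinct, sorted): [10, 12, 30, 39, 53, 74, 83, 92, 104, 121, 131, 138, 157, 161, 168, 201, 206, 208, 215, 217, 229, 238, 252, 258, 264, 275, 278, 284]

Fragment lengths:
  [0,10): 10 bp
  [10,12): 2 bp
  [12,30): 18 bp
  [30,39): 9 bp
  [39,53): 14 bp
  [53,74): 21 bp
  [74,83): 9 bp
  [83,92): 9 bp
  [92,104): 12 bp
  [104,121): 17 bp
  [121,131): 10 bp
  [131,138): 7 bp
  [138,157): 19 bp
  [157,161): 4 bp
  [161,168): 7 bp
  [168,201): 33 bp
  [201,206): 5 bp
  [206,208): 2 bp
  [208,215): 7 bp
  [215,217): 2 bp
  [217,229): 12 bp
  [229,238): 9 bp
  [238,252): 14 bp
  [252,258): 6 bp
  [258,264): 6 bp
  [264,275): 11 bp
  [275,278): 3 bp
  [278,284): 6 bp
  [284,289): 5 bp

[2,2,2,3,4,5,5,6,6,6,7,7,7,9,9,9,9,10,10,11,12,12,14,14,17,18,19,21,33]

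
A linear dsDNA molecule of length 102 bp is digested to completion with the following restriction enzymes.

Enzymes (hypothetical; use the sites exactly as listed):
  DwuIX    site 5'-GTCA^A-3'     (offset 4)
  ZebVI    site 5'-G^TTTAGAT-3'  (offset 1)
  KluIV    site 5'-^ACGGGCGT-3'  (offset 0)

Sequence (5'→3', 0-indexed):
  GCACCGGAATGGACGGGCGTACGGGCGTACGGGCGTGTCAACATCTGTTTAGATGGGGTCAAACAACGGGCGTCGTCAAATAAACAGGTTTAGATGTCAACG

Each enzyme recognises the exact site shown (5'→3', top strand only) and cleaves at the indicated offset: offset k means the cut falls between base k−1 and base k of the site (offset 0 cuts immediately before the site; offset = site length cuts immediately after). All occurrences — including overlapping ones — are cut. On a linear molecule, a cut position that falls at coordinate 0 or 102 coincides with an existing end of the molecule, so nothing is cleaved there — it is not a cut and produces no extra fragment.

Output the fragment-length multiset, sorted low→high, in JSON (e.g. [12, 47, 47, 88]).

[3,4,7,8,8,10,11,12,12,13,14]

Site scan:
  DwuIX (GTCAA, off=4): starts [36, 57, 74, 95] → cuts [40, 61, 78, 99]
  ZebVI (GTTTAGAT, off=1): starts [46, 87] → cuts [47, 88]
  KluIV (ACGGGCGT, off=0): starts [12, 20, 28, 65] → cuts [12, 20, 28, 65]

All cut coordinates (distinct, sorted): [12, 20, 28, 40, 47, 61, 65, 78, 88, 99]

Fragments:
  [0,12): 12 bp
  [12,20): 8 bp
  [20,28): 8 bp
  [28,40): 12 bp
  [40,47): 7 bp
  [47,61): 14 bp
  [61,65): 4 bp
  [65,78): 13 bp
  [78,88): 10 bp
  [88,99): 11 bp
  [99,102): 3 bp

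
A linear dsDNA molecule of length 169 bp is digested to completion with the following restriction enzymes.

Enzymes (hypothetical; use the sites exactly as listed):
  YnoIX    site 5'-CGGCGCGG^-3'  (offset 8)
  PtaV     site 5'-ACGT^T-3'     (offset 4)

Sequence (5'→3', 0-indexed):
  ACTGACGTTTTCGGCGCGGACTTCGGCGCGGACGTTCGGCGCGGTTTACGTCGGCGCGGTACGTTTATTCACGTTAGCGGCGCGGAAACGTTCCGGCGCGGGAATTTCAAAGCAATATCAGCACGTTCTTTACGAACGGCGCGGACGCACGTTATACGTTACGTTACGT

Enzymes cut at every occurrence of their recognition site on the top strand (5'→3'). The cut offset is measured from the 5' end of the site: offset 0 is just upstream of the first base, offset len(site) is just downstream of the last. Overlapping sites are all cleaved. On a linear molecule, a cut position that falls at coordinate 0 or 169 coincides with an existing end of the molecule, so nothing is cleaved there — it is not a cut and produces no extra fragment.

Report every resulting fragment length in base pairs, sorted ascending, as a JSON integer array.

[4,5,5,5,6,7,8,8,9,10,10,11,11,12,15,18,25]

Scan for sites:
  YnoIX (CGGCGCGG, off=8): starts [11, 23, 36, 51, 77, 93, 136] → cuts [19, 31, 44, 59, 85, 101, 144]
  PtaV (ACGTT, off=4): starts [4, 31, 60, 70, 87, 122, 148, 155, 160] → cuts [8, 35, 64, 74, 91, 126, 152, 159, 164]

Pooled cuts: [8, 19, 31, 35, 44, 59, 64, 74, 85, 91, 101, 126, 144, 152, 159, 164]

Fragment lengths:
  [0,8): 8 bp
  [8,19): 11 bp
  [19,31): 12 bp
  [31,35): 4 bp
  [35,44): 9 bp
  [44,59): 15 bp
  [59,64): 5 bp
  [64,74): 10 bp
  [74,85): 11 bp
  [85,91): 6 bp
  [91,101): 10 bp
  [101,126): 25 bp
  [126,144): 18 bp
  [144,152): 8 bp
  [152,159): 7 bp
  [159,164): 5 bp
  [164,169): 5 bp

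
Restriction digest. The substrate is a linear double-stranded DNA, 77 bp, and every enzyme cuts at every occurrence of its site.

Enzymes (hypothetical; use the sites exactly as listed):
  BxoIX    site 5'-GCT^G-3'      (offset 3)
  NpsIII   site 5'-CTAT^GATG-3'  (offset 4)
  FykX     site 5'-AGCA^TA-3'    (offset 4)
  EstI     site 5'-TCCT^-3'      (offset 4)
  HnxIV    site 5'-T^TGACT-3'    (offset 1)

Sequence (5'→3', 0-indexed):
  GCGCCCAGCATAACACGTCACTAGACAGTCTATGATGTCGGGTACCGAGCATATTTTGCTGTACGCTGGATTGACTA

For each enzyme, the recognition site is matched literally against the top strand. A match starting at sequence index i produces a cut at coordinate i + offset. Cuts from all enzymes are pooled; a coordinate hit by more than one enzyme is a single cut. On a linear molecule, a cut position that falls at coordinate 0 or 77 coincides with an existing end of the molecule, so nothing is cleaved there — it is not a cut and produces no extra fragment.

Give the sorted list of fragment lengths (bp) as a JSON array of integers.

[4,6,7,9,10,18,23]

Per-enzyme occurrences:
  BxoIX GCTG/3: at [57, 64] ⇒ [60, 67]
  NpsIII CTATGATG/4: at [29] ⇒ [33]
  FykX AGCATA/4: at [6, 47] ⇒ [10, 51]
  EstI (TCCT, off=4): no sites
  HnxIV TTGACT/1: at [70] ⇒ [71]

Pooled cuts: [10, 33, 51, 60, 67, 71]

Fragment lengths:
  [0,10): 10 bp
  [10,33): 23 bp
  [33,51): 18 bp
  [51,60): 9 bp
  [60,67): 7 bp
  [67,71): 4 bp
  [71,77): 6 bp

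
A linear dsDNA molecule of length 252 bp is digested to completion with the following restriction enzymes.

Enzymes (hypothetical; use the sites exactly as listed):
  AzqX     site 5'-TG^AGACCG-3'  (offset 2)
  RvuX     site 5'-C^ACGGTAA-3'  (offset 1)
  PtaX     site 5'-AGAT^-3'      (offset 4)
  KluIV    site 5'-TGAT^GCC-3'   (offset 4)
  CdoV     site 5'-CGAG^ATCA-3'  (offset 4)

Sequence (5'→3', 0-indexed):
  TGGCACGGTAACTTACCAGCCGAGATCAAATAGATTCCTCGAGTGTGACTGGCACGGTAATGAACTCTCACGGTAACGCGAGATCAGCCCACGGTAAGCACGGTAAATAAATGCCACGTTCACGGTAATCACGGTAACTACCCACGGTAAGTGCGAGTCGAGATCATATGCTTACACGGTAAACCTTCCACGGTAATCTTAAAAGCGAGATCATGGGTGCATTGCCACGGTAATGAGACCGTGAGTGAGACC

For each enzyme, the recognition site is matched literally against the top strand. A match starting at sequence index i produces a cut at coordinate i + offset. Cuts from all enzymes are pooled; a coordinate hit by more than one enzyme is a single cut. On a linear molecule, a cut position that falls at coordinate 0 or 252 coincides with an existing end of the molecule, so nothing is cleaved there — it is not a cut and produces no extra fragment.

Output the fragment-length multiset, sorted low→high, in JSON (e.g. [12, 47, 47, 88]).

[2,2,2,2,4,6,9,9,9,9,11,13,13,14,15,16,17,18,19,20,20,22]

Scan for sites:
  AzqX TGAGACCG/2: at [233] ⇒ [235]
  RvuX CACGGTAA/1: at [3, 52, 68, 89, 98, 120, 129, 142, 174, 188, 225] ⇒ [4, 53, 69, 90, 99, 121, 130, 143, 175, 189, 226]
  PtaX AGAT/4: at [22, 31, 80, 160, 207] ⇒ [26, 35, 84, 164, 211]
  KluIV (TGATGCC, off=4): no sites
  CdoV CGAGATCA/4: at [20, 78, 158, 205] ⇒ [24, 82, 162, 209]

Pooled cuts: [4, 24, 26, 35, 53, 69, 82, 84, 90, 99, 121, 130, 143, 162, 164, 175, 189, 209, 211, 226, 235]

Fragment lengths:
  [0,4): 4 bp
  [4,24): 20 bp
  [24,26): 2 bp
  [26,35): 9 bp
  [35,53): 18 bp
  [53,69): 16 bp
  [69,82): 13 bp
  [82,84): 2 bp
  [84,90): 6 bp
  [90,99): 9 bp
  [99,121): 22 bp
  [121,130): 9 bp
  [130,143): 13 bp
  [143,162): 19 bp
  [162,164): 2 bp
  [164,175): 11 bp
  [175,189): 14 bp
  [189,209): 20 bp
  [209,211): 2 bp
  [211,226): 15 bp
  [226,235): 9 bp
  [235,252): 17 bp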